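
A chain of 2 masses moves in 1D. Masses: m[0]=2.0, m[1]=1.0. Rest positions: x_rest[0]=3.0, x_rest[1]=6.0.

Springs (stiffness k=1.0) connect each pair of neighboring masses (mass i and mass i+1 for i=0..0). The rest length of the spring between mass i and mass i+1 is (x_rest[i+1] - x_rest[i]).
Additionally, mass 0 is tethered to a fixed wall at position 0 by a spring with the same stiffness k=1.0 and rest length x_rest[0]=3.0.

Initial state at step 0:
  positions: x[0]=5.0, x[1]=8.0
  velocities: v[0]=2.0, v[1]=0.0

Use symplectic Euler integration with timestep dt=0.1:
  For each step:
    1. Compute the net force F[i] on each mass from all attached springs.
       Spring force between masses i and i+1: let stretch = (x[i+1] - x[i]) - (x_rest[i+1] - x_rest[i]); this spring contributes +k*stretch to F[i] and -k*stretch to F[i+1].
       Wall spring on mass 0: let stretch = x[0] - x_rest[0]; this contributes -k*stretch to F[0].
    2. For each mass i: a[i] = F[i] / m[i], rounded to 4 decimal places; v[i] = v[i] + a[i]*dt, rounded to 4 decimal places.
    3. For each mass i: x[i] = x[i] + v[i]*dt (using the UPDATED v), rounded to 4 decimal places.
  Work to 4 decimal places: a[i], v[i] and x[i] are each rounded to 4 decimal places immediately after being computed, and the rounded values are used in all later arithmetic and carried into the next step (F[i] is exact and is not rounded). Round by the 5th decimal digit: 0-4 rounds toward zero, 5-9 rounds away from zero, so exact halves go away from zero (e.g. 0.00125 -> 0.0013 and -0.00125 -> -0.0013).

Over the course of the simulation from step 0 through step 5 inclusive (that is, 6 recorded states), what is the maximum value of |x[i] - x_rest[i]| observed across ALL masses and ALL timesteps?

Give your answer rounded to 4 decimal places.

Answer: 2.8140

Derivation:
Step 0: x=[5.0000 8.0000] v=[2.0000 0.0000]
Step 1: x=[5.1900 8.0000] v=[1.9000 0.0000]
Step 2: x=[5.3681 8.0019] v=[1.7810 0.0190]
Step 3: x=[5.5325 8.0075] v=[1.6443 0.0556]
Step 4: x=[5.6816 8.0183] v=[1.4914 0.1081]
Step 5: x=[5.8140 8.0357] v=[1.3242 0.1744]
Max displacement = 2.8140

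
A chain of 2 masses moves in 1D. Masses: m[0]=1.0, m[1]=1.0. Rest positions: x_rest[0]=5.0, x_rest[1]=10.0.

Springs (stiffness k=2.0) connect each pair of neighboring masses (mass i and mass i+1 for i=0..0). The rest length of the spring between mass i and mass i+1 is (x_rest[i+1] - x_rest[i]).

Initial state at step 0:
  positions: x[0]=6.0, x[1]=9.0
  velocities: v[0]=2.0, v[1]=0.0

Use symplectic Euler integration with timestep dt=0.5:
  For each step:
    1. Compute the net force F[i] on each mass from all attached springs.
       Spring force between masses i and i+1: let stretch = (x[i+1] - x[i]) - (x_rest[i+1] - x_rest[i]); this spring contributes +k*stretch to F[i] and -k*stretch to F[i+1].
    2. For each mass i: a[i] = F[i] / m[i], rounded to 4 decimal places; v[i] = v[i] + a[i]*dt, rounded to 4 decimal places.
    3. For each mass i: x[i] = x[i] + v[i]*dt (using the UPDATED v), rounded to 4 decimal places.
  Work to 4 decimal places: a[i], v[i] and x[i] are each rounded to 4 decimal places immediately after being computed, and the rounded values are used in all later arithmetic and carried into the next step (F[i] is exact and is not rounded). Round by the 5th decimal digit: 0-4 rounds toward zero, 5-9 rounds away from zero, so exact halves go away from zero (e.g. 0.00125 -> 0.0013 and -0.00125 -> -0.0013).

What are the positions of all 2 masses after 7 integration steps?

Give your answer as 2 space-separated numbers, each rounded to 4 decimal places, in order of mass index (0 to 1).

Answer: 9.0000 13.0000

Derivation:
Step 0: x=[6.0000 9.0000] v=[2.0000 0.0000]
Step 1: x=[6.0000 10.0000] v=[0.0000 2.0000]
Step 2: x=[5.5000 11.5000] v=[-1.0000 3.0000]
Step 3: x=[5.5000 12.5000] v=[0.0000 2.0000]
Step 4: x=[6.5000 12.5000] v=[2.0000 0.0000]
Step 5: x=[8.0000 12.0000] v=[3.0000 -1.0000]
Step 6: x=[9.0000 12.0000] v=[2.0000 0.0000]
Step 7: x=[9.0000 13.0000] v=[0.0000 2.0000]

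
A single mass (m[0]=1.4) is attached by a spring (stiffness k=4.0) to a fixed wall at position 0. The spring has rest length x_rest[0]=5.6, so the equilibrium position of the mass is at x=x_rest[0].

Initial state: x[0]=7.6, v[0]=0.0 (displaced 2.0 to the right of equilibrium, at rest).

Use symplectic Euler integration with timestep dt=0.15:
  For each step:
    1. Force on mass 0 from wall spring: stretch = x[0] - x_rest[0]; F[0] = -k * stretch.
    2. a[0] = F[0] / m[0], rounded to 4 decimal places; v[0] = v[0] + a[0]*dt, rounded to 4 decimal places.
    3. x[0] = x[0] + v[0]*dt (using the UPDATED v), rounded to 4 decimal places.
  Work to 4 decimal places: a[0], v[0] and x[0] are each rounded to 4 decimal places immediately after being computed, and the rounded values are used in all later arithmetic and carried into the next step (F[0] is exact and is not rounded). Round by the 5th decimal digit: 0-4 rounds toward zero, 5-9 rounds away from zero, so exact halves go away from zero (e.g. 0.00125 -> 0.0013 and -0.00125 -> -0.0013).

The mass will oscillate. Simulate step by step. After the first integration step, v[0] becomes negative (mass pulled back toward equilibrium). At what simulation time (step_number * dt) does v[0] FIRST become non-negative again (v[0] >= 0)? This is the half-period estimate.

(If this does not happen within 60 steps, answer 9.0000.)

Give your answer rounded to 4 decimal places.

Answer: 1.9500

Derivation:
Step 0: x=[7.6000] v=[0.0000]
Step 1: x=[7.4714] v=[-0.8571]
Step 2: x=[7.2225] v=[-1.6591]
Step 3: x=[6.8693] v=[-2.3545]
Step 4: x=[6.4345] v=[-2.8985]
Step 5: x=[5.9461] v=[-3.2561]
Step 6: x=[5.4354] v=[-3.4044]
Step 7: x=[4.9353] v=[-3.3339]
Step 8: x=[4.4780] v=[-3.0490]
Step 9: x=[4.0928] v=[-2.5681]
Step 10: x=[3.8045] v=[-1.9222]
Step 11: x=[3.6316] v=[-1.1527]
Step 12: x=[3.5852] v=[-0.3091]
Step 13: x=[3.6684] v=[0.5544]
First v>=0 after going negative at step 13, time=1.9500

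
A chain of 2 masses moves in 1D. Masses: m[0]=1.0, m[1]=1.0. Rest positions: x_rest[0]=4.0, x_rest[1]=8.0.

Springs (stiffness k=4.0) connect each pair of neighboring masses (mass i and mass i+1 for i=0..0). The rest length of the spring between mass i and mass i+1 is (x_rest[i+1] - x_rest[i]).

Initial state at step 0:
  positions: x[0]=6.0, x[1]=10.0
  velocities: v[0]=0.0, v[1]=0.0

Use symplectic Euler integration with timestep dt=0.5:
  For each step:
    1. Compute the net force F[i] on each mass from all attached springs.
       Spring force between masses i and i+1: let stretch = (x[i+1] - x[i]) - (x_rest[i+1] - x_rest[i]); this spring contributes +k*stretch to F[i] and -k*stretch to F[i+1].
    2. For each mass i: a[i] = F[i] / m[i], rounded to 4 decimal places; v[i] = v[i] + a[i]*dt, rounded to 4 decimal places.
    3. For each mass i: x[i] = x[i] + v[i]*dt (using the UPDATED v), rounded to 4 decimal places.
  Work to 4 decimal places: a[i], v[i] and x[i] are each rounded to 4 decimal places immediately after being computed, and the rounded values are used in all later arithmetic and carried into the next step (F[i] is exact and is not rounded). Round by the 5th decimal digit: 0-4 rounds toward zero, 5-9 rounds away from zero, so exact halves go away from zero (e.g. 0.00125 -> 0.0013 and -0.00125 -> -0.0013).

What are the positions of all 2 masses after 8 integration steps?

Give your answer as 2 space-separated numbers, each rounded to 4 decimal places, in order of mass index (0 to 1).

Step 0: x=[6.0000 10.0000] v=[0.0000 0.0000]
Step 1: x=[6.0000 10.0000] v=[0.0000 0.0000]
Step 2: x=[6.0000 10.0000] v=[0.0000 0.0000]
Step 3: x=[6.0000 10.0000] v=[0.0000 0.0000]
Step 4: x=[6.0000 10.0000] v=[0.0000 0.0000]
Step 5: x=[6.0000 10.0000] v=[0.0000 0.0000]
Step 6: x=[6.0000 10.0000] v=[0.0000 0.0000]
Step 7: x=[6.0000 10.0000] v=[0.0000 0.0000]
Step 8: x=[6.0000 10.0000] v=[0.0000 0.0000]

Answer: 6.0000 10.0000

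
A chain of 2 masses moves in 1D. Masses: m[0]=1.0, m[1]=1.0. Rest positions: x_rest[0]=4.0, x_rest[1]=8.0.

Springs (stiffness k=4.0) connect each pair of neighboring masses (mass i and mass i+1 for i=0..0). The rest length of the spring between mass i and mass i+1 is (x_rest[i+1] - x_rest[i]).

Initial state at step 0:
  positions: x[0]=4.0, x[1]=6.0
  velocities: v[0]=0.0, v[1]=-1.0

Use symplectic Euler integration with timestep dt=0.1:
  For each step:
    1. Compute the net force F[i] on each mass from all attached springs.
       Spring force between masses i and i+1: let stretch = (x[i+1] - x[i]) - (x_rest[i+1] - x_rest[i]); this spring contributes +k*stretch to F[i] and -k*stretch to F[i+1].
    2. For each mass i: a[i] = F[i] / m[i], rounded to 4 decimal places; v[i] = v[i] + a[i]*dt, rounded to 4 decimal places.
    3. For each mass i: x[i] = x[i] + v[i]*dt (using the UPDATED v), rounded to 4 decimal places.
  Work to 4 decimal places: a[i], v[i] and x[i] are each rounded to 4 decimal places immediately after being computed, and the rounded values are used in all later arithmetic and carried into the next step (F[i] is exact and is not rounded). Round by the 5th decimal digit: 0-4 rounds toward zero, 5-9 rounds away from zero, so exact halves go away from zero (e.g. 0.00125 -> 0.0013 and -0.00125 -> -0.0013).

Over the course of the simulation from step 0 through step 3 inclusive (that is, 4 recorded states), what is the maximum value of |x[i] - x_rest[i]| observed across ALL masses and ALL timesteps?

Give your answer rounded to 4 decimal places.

Step 0: x=[4.0000 6.0000] v=[0.0000 -1.0000]
Step 1: x=[3.9200 5.9800] v=[-0.8000 -0.2000]
Step 2: x=[3.7624 6.0376] v=[-1.5760 0.5760]
Step 3: x=[3.5358 6.1642] v=[-2.2659 1.2659]
Max displacement = 2.0200

Answer: 2.0200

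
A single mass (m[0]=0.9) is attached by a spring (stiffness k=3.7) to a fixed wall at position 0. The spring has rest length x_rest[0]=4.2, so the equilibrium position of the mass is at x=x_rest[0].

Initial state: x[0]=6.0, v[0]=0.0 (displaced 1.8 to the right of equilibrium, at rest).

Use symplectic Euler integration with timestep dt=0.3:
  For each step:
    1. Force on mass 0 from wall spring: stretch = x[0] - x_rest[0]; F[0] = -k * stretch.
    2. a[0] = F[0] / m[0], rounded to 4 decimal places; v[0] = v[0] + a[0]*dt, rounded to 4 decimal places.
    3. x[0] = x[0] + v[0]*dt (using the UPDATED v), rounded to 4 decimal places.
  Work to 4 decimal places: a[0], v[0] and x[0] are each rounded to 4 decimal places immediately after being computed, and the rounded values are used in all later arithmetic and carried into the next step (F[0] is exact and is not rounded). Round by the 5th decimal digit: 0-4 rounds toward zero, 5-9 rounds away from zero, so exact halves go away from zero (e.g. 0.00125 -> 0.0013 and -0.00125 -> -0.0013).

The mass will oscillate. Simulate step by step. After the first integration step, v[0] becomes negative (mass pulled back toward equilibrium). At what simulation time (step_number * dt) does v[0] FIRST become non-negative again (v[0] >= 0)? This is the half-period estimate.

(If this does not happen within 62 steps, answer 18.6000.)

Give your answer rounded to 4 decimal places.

Answer: 1.8000

Derivation:
Step 0: x=[6.0000] v=[0.0000]
Step 1: x=[5.3340] v=[-2.2200]
Step 2: x=[4.2484] v=[-3.6186]
Step 3: x=[3.1449] v=[-3.6783]
Step 4: x=[2.4318] v=[-2.3770]
Step 5: x=[2.3729] v=[-0.1962]
Step 6: x=[2.9901] v=[2.0572]
First v>=0 after going negative at step 6, time=1.8000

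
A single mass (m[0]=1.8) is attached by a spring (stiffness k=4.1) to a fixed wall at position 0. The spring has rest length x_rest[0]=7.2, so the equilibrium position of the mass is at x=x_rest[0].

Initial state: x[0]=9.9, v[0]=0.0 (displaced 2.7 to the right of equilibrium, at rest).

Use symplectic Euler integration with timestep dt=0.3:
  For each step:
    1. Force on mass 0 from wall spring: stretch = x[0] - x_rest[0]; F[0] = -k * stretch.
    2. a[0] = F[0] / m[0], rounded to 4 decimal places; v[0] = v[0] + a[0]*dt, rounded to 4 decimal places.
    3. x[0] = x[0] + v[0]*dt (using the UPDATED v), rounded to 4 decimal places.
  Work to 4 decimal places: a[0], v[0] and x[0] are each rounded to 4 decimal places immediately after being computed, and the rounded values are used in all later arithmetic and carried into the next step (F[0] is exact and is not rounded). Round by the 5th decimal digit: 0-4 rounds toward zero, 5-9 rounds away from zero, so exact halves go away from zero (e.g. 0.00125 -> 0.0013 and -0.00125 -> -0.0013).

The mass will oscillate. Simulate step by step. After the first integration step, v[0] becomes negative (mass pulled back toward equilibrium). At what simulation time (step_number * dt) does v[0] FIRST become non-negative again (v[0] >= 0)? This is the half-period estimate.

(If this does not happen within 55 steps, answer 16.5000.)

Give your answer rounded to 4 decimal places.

Step 0: x=[9.9000] v=[0.0000]
Step 1: x=[9.3465] v=[-1.8450]
Step 2: x=[8.3530] v=[-3.3118]
Step 3: x=[7.1231] v=[-4.0997]
Step 4: x=[5.9090] v=[-4.0471]
Step 5: x=[4.9595] v=[-3.1649]
Step 6: x=[4.4693] v=[-1.6339]
Step 7: x=[4.5389] v=[0.2321]
First v>=0 after going negative at step 7, time=2.1000

Answer: 2.1000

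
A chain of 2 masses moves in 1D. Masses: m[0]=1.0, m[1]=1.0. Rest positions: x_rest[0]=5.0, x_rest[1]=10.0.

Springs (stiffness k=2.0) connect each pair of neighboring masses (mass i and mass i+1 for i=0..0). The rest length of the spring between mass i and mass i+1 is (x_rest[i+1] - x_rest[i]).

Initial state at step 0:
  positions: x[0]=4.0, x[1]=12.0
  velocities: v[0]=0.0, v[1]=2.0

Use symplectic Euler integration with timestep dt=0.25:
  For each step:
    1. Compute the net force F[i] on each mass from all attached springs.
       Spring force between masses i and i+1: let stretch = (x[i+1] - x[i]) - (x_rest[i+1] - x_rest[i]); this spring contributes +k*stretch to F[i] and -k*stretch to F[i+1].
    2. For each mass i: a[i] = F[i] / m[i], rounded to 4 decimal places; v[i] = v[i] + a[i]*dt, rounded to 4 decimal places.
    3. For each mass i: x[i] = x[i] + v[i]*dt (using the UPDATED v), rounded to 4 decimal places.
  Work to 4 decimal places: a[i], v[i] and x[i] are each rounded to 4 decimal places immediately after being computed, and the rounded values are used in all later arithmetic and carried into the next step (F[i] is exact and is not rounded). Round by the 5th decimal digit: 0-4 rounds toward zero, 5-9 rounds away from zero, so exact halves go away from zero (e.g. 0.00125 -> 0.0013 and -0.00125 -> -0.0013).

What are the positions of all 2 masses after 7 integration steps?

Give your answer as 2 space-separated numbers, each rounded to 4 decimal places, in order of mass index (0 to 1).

Answer: 8.6839 10.8162

Derivation:
Step 0: x=[4.0000 12.0000] v=[0.0000 2.0000]
Step 1: x=[4.3750 12.1250] v=[1.5000 0.5000]
Step 2: x=[5.0938 11.9063] v=[2.8750 -0.8750]
Step 3: x=[6.0391 11.4610] v=[3.7813 -1.7813]
Step 4: x=[7.0372 10.9629] v=[3.9923 -1.9923]
Step 5: x=[7.9010 10.5991] v=[3.4552 -1.4552]
Step 6: x=[8.4771 10.5230] v=[2.3043 -0.3043]
Step 7: x=[8.6839 10.8162] v=[0.8273 1.1728]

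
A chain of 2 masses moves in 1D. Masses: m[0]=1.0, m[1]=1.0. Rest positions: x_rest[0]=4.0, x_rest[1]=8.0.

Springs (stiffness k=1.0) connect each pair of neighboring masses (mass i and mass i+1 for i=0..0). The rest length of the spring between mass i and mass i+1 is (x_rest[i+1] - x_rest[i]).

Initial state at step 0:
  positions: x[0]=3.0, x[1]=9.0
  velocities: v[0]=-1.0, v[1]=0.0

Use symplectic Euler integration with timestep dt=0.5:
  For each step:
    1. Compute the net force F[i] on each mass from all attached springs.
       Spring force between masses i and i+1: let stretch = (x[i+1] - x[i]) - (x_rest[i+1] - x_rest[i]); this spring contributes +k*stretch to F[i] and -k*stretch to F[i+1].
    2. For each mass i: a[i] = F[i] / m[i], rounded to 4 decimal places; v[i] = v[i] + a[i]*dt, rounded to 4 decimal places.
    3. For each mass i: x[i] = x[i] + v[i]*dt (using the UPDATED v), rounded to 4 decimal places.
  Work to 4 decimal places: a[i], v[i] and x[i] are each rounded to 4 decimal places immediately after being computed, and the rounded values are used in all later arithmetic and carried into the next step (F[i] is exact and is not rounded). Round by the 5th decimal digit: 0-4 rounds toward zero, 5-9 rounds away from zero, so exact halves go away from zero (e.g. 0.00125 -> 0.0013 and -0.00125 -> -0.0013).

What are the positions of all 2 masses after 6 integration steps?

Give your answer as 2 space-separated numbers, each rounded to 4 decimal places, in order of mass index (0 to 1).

Step 0: x=[3.0000 9.0000] v=[-1.0000 0.0000]
Step 1: x=[3.0000 8.5000] v=[0.0000 -1.0000]
Step 2: x=[3.3750 7.6250] v=[0.7500 -1.7500]
Step 3: x=[3.8125 6.6875] v=[0.8750 -1.8750]
Step 4: x=[3.9688 6.0313] v=[0.3125 -1.3125]
Step 5: x=[3.6407 5.8594] v=[-0.6563 -0.3438]
Step 6: x=[2.8672 6.1329] v=[-1.5470 0.5469]

Answer: 2.8672 6.1329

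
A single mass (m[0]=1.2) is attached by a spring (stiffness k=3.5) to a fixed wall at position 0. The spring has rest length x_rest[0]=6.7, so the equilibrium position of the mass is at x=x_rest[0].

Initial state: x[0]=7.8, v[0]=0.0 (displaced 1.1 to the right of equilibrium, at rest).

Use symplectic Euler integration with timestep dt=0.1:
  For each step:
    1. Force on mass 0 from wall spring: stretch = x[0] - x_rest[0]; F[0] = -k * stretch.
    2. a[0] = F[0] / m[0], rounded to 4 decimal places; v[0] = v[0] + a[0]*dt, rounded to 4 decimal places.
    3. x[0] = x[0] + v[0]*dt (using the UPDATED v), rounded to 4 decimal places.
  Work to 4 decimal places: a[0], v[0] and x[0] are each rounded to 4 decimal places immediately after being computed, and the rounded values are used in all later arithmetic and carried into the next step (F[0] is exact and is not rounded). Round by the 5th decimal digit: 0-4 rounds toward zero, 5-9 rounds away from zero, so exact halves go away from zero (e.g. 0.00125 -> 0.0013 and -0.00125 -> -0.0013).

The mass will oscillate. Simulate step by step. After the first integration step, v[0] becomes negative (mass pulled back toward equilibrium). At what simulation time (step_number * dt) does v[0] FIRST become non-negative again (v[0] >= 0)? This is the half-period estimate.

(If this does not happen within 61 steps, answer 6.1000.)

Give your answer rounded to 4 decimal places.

Step 0: x=[7.8000] v=[0.0000]
Step 1: x=[7.7679] v=[-0.3208]
Step 2: x=[7.7047] v=[-0.6323]
Step 3: x=[7.6122] v=[-0.9253]
Step 4: x=[7.4931] v=[-1.1914]
Step 5: x=[7.3508] v=[-1.4227]
Step 6: x=[7.1896] v=[-1.6125]
Step 7: x=[7.0141] v=[-1.7553]
Step 8: x=[6.8294] v=[-1.8469]
Step 9: x=[6.6409] v=[-1.8846]
Step 10: x=[6.4542] v=[-1.8674]
Step 11: x=[6.2746] v=[-1.7957]
Step 12: x=[6.1074] v=[-1.6716]
Step 13: x=[5.9575] v=[-1.4988]
Step 14: x=[5.8293] v=[-1.2822]
Step 15: x=[5.7265] v=[-1.0283]
Step 16: x=[5.6521] v=[-0.7444]
Step 17: x=[5.6082] v=[-0.4388]
Step 18: x=[5.5962] v=[-0.1204]
Step 19: x=[5.6164] v=[0.2015]
First v>=0 after going negative at step 19, time=1.9000

Answer: 1.9000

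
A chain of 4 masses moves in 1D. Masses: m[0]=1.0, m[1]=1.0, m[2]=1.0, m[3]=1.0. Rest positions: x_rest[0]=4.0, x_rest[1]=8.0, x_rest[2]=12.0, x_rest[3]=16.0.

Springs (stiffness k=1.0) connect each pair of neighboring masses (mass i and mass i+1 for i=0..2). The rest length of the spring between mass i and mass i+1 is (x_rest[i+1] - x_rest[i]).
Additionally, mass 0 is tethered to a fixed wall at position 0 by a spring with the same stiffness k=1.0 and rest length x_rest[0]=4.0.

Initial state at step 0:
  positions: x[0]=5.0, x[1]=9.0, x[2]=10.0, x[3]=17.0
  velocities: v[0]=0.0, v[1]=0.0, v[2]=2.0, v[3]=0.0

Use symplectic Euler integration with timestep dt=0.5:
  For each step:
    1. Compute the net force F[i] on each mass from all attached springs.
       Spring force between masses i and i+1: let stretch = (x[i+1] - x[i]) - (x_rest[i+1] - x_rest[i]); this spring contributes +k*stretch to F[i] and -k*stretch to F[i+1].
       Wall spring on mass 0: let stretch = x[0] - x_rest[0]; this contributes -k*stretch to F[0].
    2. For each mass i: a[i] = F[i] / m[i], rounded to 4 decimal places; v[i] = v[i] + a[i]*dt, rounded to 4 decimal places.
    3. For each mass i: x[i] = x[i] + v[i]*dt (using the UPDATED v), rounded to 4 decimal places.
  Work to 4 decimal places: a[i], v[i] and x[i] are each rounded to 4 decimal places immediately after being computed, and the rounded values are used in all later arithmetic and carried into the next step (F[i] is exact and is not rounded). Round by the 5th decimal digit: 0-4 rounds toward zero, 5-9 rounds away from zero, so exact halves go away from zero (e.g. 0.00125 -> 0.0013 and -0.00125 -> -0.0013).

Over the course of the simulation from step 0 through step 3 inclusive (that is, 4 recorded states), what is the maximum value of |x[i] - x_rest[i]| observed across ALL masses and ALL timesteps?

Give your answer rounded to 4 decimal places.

Step 0: x=[5.0000 9.0000 10.0000 17.0000] v=[0.0000 0.0000 2.0000 0.0000]
Step 1: x=[4.7500 8.2500 12.5000 16.2500] v=[-0.5000 -1.5000 5.0000 -1.5000]
Step 2: x=[4.1875 7.6875 14.8750 15.5625] v=[-1.1250 -1.1250 4.7500 -1.3750]
Step 3: x=[3.4531 8.0469 15.6250 15.7032] v=[-1.4688 0.7188 1.5000 0.2813]
Max displacement = 3.6250

Answer: 3.6250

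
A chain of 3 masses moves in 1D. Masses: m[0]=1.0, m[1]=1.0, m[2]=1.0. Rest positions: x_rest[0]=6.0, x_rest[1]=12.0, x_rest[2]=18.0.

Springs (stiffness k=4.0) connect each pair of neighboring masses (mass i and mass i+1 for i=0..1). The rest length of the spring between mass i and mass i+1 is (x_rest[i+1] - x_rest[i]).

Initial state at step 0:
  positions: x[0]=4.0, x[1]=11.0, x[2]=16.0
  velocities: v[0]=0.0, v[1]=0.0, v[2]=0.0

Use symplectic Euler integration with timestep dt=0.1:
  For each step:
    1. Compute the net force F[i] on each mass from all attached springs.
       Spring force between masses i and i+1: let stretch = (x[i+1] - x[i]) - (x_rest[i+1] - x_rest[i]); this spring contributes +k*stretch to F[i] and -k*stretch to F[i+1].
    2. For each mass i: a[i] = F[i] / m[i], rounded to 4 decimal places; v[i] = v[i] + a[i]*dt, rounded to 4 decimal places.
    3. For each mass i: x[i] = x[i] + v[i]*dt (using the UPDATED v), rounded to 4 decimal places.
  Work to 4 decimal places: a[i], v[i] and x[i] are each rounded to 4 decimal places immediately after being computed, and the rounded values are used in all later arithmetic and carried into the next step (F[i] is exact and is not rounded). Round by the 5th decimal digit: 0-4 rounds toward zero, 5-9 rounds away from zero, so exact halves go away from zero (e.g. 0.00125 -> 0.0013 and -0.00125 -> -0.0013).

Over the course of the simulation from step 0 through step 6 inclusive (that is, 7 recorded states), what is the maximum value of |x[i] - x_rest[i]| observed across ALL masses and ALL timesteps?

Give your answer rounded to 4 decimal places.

Step 0: x=[4.0000 11.0000 16.0000] v=[0.0000 0.0000 0.0000]
Step 1: x=[4.0400 10.9200 16.0400] v=[0.4000 -0.8000 0.4000]
Step 2: x=[4.1152 10.7696 16.1152] v=[0.7520 -1.5040 0.7520]
Step 3: x=[4.2166 10.5669 16.2166] v=[1.0138 -2.0275 1.0138]
Step 4: x=[4.3320 10.3361 16.3320] v=[1.1539 -2.3077 1.1539]
Step 5: x=[4.4476 10.1050 16.4476] v=[1.1555 -2.3110 1.1555]
Step 6: x=[4.5495 9.9013 16.5495] v=[1.0185 -2.0369 1.0185]
Max displacement = 2.0987

Answer: 2.0987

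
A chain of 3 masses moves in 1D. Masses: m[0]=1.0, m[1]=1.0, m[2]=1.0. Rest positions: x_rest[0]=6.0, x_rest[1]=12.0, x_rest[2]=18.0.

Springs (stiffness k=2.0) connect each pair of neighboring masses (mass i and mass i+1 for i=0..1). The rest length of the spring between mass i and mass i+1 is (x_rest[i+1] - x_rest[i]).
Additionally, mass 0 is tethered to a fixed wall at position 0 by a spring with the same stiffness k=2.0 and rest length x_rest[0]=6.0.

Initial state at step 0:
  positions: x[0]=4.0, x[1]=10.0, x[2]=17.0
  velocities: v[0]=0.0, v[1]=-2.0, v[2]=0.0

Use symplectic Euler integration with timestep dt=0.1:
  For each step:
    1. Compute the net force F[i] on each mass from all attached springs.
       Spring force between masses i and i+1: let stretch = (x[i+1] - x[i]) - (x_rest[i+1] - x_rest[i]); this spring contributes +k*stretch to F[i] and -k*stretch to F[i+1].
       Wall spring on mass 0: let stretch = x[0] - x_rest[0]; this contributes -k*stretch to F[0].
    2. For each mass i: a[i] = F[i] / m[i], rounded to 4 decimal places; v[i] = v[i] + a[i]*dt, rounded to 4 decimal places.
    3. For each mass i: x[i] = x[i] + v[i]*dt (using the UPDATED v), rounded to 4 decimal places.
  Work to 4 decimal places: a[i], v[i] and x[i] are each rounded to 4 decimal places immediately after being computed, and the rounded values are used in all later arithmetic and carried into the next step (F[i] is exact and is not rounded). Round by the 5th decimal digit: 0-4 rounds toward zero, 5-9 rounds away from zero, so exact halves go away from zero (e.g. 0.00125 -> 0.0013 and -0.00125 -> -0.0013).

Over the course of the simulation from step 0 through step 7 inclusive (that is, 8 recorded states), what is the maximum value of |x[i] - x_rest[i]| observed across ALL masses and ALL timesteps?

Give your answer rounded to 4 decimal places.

Step 0: x=[4.0000 10.0000 17.0000] v=[0.0000 -2.0000 0.0000]
Step 1: x=[4.0400 9.8200 16.9800] v=[0.4000 -1.8000 -0.2000]
Step 2: x=[4.1148 9.6676 16.9368] v=[0.7480 -1.5240 -0.4320]
Step 3: x=[4.2184 9.5495 16.8682] v=[1.0356 -1.1807 -0.6858]
Step 4: x=[4.3442 9.4712 16.7733] v=[1.2581 -0.7832 -0.9495]
Step 5: x=[4.4857 9.4364 16.6523] v=[1.4147 -0.3482 -1.2099]
Step 6: x=[4.6365 9.4469 16.5070] v=[1.5077 0.1048 -1.4531]
Step 7: x=[4.7908 9.5024 16.3405] v=[1.5425 0.5547 -1.6651]
Max displacement = 2.5636

Answer: 2.5636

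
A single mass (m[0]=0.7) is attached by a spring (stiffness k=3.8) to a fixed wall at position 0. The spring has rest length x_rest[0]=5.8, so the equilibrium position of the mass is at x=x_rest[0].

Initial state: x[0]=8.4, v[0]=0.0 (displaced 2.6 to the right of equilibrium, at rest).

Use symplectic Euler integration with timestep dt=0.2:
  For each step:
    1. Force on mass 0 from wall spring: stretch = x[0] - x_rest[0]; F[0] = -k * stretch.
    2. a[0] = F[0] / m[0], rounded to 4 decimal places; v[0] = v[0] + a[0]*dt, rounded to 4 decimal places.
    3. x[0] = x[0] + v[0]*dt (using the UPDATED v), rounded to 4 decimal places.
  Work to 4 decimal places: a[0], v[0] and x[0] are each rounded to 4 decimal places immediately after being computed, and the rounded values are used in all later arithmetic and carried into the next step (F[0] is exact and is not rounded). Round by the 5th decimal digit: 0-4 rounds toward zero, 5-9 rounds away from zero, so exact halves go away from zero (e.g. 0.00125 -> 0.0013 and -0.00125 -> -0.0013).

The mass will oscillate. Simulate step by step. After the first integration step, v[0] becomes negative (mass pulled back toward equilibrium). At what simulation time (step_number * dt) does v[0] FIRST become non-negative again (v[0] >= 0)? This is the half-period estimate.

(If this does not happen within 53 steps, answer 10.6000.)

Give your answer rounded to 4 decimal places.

Step 0: x=[8.4000] v=[0.0000]
Step 1: x=[7.8354] v=[-2.8229]
Step 2: x=[6.8288] v=[-5.0328]
Step 3: x=[5.5988] v=[-6.1498]
Step 4: x=[4.4125] v=[-5.9314]
Step 5: x=[3.5275] v=[-4.4250]
Step 6: x=[3.1360] v=[-1.9577]
Step 7: x=[3.3229] v=[0.9346]
First v>=0 after going negative at step 7, time=1.4000

Answer: 1.4000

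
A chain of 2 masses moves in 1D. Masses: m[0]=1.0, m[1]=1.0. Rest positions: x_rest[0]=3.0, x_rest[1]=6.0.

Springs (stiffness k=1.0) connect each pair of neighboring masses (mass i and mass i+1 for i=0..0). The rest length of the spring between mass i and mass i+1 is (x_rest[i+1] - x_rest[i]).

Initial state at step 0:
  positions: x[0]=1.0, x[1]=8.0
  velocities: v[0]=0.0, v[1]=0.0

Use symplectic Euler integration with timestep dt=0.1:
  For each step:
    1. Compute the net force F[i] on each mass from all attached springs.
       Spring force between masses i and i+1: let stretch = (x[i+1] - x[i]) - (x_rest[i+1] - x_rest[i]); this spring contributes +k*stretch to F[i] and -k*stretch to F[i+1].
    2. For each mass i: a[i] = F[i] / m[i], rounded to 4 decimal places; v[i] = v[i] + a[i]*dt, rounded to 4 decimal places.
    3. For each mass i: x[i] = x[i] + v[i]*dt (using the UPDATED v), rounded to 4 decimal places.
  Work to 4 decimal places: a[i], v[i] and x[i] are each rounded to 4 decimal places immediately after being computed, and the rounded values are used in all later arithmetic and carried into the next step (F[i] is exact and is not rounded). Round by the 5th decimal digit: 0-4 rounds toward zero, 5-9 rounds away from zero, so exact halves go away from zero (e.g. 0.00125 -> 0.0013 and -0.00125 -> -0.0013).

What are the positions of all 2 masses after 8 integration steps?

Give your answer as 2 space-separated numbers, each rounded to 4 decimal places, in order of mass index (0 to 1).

Answer: 2.2792 6.7208

Derivation:
Step 0: x=[1.0000 8.0000] v=[0.0000 0.0000]
Step 1: x=[1.0400 7.9600] v=[0.4000 -0.4000]
Step 2: x=[1.1192 7.8808] v=[0.7920 -0.7920]
Step 3: x=[1.2360 7.7640] v=[1.1682 -1.1682]
Step 4: x=[1.3881 7.6119] v=[1.5210 -1.5210]
Step 5: x=[1.5724 7.4276] v=[1.8434 -1.8434]
Step 6: x=[1.7853 7.2147] v=[2.1289 -2.1289]
Step 7: x=[2.0225 6.9775] v=[2.3718 -2.3718]
Step 8: x=[2.2792 6.7208] v=[2.5673 -2.5673]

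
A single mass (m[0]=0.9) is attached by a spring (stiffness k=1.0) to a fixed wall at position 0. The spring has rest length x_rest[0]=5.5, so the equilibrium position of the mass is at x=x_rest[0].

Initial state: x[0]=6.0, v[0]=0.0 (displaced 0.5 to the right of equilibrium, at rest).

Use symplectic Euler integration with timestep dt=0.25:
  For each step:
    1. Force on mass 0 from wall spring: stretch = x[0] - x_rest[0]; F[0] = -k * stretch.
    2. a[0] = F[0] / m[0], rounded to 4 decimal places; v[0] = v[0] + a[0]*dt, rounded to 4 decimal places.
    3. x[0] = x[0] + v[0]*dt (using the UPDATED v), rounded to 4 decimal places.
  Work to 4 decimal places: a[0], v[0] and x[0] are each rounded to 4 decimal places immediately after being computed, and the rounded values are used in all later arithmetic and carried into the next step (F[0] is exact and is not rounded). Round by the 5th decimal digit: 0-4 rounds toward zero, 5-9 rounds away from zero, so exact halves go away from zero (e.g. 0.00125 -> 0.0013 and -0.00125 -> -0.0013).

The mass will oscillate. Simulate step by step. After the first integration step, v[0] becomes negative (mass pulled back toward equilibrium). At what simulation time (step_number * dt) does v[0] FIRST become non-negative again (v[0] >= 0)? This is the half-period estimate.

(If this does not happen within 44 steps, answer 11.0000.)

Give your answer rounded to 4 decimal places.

Answer: 3.0000

Derivation:
Step 0: x=[6.0000] v=[0.0000]
Step 1: x=[5.9653] v=[-0.1389]
Step 2: x=[5.8983] v=[-0.2682]
Step 3: x=[5.8036] v=[-0.3789]
Step 4: x=[5.6878] v=[-0.4632]
Step 5: x=[5.5590] v=[-0.5154]
Step 6: x=[5.4261] v=[-0.5318]
Step 7: x=[5.2983] v=[-0.5113]
Step 8: x=[5.1845] v=[-0.4553]
Step 9: x=[5.0926] v=[-0.3677]
Step 10: x=[5.0290] v=[-0.2545]
Step 11: x=[4.9981] v=[-0.1237]
Step 12: x=[5.0020] v=[0.0157]
First v>=0 after going negative at step 12, time=3.0000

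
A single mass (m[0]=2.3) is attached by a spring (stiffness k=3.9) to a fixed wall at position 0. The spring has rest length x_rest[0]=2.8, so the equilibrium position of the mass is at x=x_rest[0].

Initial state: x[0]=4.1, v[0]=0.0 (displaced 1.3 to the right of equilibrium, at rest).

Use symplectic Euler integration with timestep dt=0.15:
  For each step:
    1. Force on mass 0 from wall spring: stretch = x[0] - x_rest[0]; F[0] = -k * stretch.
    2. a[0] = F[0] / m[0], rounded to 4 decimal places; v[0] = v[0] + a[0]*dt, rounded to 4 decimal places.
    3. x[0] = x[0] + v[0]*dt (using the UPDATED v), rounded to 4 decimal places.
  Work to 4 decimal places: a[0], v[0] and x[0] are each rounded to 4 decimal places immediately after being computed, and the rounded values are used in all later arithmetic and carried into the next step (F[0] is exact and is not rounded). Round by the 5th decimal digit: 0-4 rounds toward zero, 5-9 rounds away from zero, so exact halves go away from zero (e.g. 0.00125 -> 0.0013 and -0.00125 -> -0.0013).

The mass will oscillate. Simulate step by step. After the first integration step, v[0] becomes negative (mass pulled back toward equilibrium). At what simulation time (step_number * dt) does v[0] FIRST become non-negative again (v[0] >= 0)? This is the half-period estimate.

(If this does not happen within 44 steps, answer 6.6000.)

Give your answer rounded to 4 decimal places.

Step 0: x=[4.1000] v=[0.0000]
Step 1: x=[4.0504] v=[-0.3306]
Step 2: x=[3.9531] v=[-0.6486]
Step 3: x=[3.8118] v=[-0.9419]
Step 4: x=[3.6319] v=[-1.1993]
Step 5: x=[3.4203] v=[-1.4109]
Step 6: x=[3.1850] v=[-1.5687]
Step 7: x=[2.9350] v=[-1.6666]
Step 8: x=[2.6799] v=[-1.7009]
Step 9: x=[2.4293] v=[-1.6704]
Step 10: x=[2.1929] v=[-1.5761]
Step 11: x=[1.9796] v=[-1.4217]
Step 12: x=[1.7977] v=[-1.2130]
Step 13: x=[1.6540] v=[-0.9581]
Step 14: x=[1.5540] v=[-0.6666]
Step 15: x=[1.5015] v=[-0.3497]
Step 16: x=[1.4986] v=[-0.0194]
Step 17: x=[1.5453] v=[0.3116]
First v>=0 after going negative at step 17, time=2.5500

Answer: 2.5500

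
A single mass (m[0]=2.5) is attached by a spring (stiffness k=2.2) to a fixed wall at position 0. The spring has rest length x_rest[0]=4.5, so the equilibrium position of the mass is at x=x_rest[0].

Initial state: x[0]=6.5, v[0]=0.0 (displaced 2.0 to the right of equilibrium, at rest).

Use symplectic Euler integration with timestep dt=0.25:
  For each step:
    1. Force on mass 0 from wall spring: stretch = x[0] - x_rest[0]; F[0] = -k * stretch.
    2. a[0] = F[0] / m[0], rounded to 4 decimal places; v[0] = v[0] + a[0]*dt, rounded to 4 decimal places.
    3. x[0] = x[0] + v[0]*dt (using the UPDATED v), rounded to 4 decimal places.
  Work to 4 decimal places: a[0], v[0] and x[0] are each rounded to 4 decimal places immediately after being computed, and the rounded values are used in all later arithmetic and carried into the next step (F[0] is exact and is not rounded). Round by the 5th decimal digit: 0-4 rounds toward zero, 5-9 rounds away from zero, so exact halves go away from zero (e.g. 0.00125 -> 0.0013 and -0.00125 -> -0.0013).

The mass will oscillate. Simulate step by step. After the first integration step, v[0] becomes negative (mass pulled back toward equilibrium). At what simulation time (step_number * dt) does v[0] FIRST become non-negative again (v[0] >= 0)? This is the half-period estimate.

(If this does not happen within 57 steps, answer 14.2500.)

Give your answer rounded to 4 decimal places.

Step 0: x=[6.5000] v=[0.0000]
Step 1: x=[6.3900] v=[-0.4400]
Step 2: x=[6.1761] v=[-0.8558]
Step 3: x=[5.8700] v=[-1.2246]
Step 4: x=[5.4885] v=[-1.5260]
Step 5: x=[5.0526] v=[-1.7435]
Step 6: x=[4.5863] v=[-1.8651]
Step 7: x=[4.1153] v=[-1.8841]
Step 8: x=[3.6654] v=[-1.7995]
Step 9: x=[3.2614] v=[-1.6159]
Step 10: x=[2.9256] v=[-1.3434]
Step 11: x=[2.6764] v=[-0.9970]
Step 12: x=[2.5275] v=[-0.5958]
Step 13: x=[2.4870] v=[-0.1619]
Step 14: x=[2.5573] v=[0.2810]
First v>=0 after going negative at step 14, time=3.5000

Answer: 3.5000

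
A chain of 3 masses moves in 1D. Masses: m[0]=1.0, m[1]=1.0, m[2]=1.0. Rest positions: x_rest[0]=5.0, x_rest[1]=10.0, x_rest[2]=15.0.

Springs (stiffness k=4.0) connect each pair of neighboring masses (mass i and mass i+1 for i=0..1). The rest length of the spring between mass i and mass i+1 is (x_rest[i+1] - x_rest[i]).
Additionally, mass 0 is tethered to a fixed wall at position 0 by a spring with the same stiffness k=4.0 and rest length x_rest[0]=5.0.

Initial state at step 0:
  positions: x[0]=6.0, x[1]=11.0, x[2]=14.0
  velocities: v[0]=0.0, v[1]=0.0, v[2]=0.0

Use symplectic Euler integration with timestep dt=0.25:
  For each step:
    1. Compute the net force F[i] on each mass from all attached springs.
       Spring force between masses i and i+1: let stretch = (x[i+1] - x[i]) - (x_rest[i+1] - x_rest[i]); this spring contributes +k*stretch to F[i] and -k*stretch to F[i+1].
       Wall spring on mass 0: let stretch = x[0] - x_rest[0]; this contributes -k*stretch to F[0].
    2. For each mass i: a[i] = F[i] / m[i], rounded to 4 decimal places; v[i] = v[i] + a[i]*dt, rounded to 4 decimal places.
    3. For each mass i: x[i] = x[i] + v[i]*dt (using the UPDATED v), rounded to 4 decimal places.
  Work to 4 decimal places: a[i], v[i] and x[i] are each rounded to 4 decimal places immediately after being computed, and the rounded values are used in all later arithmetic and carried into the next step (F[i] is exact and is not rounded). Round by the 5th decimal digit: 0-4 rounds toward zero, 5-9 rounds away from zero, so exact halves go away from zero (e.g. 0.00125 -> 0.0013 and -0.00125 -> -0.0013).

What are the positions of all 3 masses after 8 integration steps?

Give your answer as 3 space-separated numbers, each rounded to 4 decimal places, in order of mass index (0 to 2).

Answer: 5.8139 10.2884 14.3274

Derivation:
Step 0: x=[6.0000 11.0000 14.0000] v=[0.0000 0.0000 0.0000]
Step 1: x=[5.7500 10.5000 14.5000] v=[-1.0000 -2.0000 2.0000]
Step 2: x=[5.2500 9.8125 15.2500] v=[-2.0000 -2.7500 3.0000]
Step 3: x=[4.5781 9.3438 15.8906] v=[-2.6875 -1.8750 2.5625]
Step 4: x=[3.9531 9.3203 16.1445] v=[-2.4999 -0.0939 1.0157]
Step 5: x=[3.6817 9.6611 15.9424] v=[-1.0858 1.3631 -0.8085]
Step 6: x=[3.9847 10.0774 15.4200] v=[1.2119 1.6650 -2.0898]
Step 7: x=[4.8147 10.3061 14.8119] v=[3.3199 0.9149 -2.4324]
Step 8: x=[5.8139 10.2884 14.3274] v=[3.9966 -0.0707 -1.9382]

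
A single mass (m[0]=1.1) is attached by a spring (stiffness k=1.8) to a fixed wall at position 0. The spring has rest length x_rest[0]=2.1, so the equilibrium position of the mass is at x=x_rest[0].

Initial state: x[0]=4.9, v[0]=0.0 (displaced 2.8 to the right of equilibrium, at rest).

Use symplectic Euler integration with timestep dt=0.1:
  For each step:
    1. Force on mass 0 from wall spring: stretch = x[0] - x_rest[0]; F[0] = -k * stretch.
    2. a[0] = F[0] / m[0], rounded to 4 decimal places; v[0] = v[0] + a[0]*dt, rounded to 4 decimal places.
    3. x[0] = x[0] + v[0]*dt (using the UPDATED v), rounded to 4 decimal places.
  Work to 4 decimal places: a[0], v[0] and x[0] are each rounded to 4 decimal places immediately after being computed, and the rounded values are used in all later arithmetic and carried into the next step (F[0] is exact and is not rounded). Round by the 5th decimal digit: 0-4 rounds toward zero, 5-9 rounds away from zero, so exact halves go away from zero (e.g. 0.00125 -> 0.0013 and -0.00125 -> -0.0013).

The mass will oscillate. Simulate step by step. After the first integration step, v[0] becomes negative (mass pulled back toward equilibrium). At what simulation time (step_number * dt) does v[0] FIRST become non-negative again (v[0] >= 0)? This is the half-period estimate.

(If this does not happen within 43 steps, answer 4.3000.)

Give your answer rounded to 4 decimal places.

Answer: 2.5000

Derivation:
Step 0: x=[4.9000] v=[0.0000]
Step 1: x=[4.8542] v=[-0.4582]
Step 2: x=[4.7633] v=[-0.9089]
Step 3: x=[4.6288] v=[-1.3447]
Step 4: x=[4.4530] v=[-1.7585]
Step 5: x=[4.2387] v=[-2.1435]
Step 6: x=[3.9894] v=[-2.4935]
Step 7: x=[3.7091] v=[-2.8027]
Step 8: x=[3.4025] v=[-3.0660]
Step 9: x=[3.0746] v=[-3.2791]
Step 10: x=[2.7307] v=[-3.4386]
Step 11: x=[2.3765] v=[-3.5418]
Step 12: x=[2.0178] v=[-3.5871]
Step 13: x=[1.6604] v=[-3.5737]
Step 14: x=[1.3102] v=[-3.5018]
Step 15: x=[0.9729] v=[-3.3726]
Step 16: x=[0.6541] v=[-3.1882]
Step 17: x=[0.3589] v=[-2.9516]
Step 18: x=[0.0922] v=[-2.6667]
Step 19: x=[-0.1416] v=[-2.3382]
Step 20: x=[-0.3387] v=[-1.9714]
Step 21: x=[-0.4959] v=[-1.5723]
Step 22: x=[-0.6107] v=[-1.1475]
Step 23: x=[-0.6811] v=[-0.7039]
Step 24: x=[-0.7060] v=[-0.2488]
Step 25: x=[-0.6850] v=[0.2104]
First v>=0 after going negative at step 25, time=2.5000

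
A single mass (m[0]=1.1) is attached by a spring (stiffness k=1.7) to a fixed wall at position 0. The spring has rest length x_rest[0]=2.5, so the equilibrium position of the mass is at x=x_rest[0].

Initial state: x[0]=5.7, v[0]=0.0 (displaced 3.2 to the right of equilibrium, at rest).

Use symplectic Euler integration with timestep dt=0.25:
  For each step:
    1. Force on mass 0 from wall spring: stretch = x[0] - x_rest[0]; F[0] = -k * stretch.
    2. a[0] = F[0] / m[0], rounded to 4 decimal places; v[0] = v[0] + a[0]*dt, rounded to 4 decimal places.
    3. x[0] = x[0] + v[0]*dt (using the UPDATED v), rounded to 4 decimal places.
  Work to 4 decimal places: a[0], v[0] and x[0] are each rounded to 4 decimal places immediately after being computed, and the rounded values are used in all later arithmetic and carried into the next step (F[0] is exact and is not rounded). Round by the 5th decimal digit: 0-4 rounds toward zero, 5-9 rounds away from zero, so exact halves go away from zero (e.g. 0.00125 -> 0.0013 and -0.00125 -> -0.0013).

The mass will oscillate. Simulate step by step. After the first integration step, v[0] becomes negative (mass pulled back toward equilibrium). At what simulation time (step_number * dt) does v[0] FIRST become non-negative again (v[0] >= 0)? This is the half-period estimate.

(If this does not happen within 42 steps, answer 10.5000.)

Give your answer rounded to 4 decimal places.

Step 0: x=[5.7000] v=[0.0000]
Step 1: x=[5.3909] v=[-1.2364]
Step 2: x=[4.8026] v=[-2.3534]
Step 3: x=[3.9918] v=[-3.2431]
Step 4: x=[3.0369] v=[-3.8195]
Step 5: x=[2.0302] v=[-4.0270]
Step 6: x=[1.0688] v=[-3.8455]
Step 7: x=[0.2457] v=[-3.2925]
Step 8: x=[-0.3597] v=[-2.4215]
Step 9: x=[-0.6889] v=[-1.3166]
Step 10: x=[-0.7100] v=[-0.0845]
Step 11: x=[-0.4211] v=[1.1557]
First v>=0 after going negative at step 11, time=2.7500

Answer: 2.7500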